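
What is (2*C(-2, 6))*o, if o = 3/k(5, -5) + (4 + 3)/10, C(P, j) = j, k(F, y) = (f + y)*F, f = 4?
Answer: 6/5 ≈ 1.2000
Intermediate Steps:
k(F, y) = F*(4 + y) (k(F, y) = (4 + y)*F = F*(4 + y))
o = 1/10 (o = 3/((5*(4 - 5))) + (4 + 3)/10 = 3/((5*(-1))) + 7*(1/10) = 3/(-5) + 7/10 = 3*(-1/5) + 7/10 = -3/5 + 7/10 = 1/10 ≈ 0.10000)
(2*C(-2, 6))*o = (2*6)*(1/10) = 12*(1/10) = 6/5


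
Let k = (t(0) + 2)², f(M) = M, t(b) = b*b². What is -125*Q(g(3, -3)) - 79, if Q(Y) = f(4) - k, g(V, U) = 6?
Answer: -79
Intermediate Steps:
t(b) = b³
k = 4 (k = (0³ + 2)² = (0 + 2)² = 2² = 4)
Q(Y) = 0 (Q(Y) = 4 - 1*4 = 4 - 4 = 0)
-125*Q(g(3, -3)) - 79 = -125*0 - 79 = 0 - 79 = -79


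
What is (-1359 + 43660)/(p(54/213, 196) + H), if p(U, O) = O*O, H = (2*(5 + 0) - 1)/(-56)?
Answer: 2368856/2151287 ≈ 1.1011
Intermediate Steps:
H = -9/56 (H = -(2*5 - 1)/56 = -(10 - 1)/56 = -1/56*9 = -9/56 ≈ -0.16071)
p(U, O) = O**2
(-1359 + 43660)/(p(54/213, 196) + H) = (-1359 + 43660)/(196**2 - 9/56) = 42301/(38416 - 9/56) = 42301/(2151287/56) = 42301*(56/2151287) = 2368856/2151287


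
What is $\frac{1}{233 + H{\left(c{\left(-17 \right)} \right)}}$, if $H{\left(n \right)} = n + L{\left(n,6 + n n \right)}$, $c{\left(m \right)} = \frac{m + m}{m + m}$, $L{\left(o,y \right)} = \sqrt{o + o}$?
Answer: $\frac{117}{27377} - \frac{\sqrt{2}}{54754} \approx 0.0042478$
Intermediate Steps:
$L{\left(o,y \right)} = \sqrt{2} \sqrt{o}$ ($L{\left(o,y \right)} = \sqrt{2 o} = \sqrt{2} \sqrt{o}$)
$c{\left(m \right)} = 1$ ($c{\left(m \right)} = \frac{2 m}{2 m} = 2 m \frac{1}{2 m} = 1$)
$H{\left(n \right)} = n + \sqrt{2} \sqrt{n}$
$\frac{1}{233 + H{\left(c{\left(-17 \right)} \right)}} = \frac{1}{233 + \left(1 + \sqrt{2} \sqrt{1}\right)} = \frac{1}{233 + \left(1 + \sqrt{2} \cdot 1\right)} = \frac{1}{233 + \left(1 + \sqrt{2}\right)} = \frac{1}{234 + \sqrt{2}}$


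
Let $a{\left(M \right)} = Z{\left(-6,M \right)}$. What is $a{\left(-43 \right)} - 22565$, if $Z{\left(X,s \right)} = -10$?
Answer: $-22575$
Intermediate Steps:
$a{\left(M \right)} = -10$
$a{\left(-43 \right)} - 22565 = -10 - 22565 = -22575$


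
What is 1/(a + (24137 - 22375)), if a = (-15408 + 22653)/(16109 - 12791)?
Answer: 158/278741 ≈ 0.00056683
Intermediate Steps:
a = 345/158 (a = 7245/3318 = 7245*(1/3318) = 345/158 ≈ 2.1835)
1/(a + (24137 - 22375)) = 1/(345/158 + (24137 - 22375)) = 1/(345/158 + 1762) = 1/(278741/158) = 158/278741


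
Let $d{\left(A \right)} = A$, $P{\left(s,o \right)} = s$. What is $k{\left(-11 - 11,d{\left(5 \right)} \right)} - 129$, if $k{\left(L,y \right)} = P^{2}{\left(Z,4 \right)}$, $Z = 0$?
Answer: $-129$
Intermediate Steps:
$k{\left(L,y \right)} = 0$ ($k{\left(L,y \right)} = 0^{2} = 0$)
$k{\left(-11 - 11,d{\left(5 \right)} \right)} - 129 = 0 - 129 = -129$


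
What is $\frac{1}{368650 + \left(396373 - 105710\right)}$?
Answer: $\frac{1}{659313} \approx 1.5167 \cdot 10^{-6}$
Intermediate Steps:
$\frac{1}{368650 + \left(396373 - 105710\right)} = \frac{1}{368650 + 290663} = \frac{1}{659313}$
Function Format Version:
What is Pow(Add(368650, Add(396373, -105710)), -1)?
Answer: Rational(1, 659313) ≈ 1.5167e-6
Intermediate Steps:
Pow(Add(368650, Add(396373, -105710)), -1) = Pow(Add(368650, 290663), -1) = Pow(659313, -1) = Rational(1, 659313)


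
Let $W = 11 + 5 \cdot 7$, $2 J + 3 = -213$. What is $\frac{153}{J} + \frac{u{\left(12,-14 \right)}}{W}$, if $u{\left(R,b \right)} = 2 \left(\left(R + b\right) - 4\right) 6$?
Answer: $- \frac{823}{276} \approx -2.9819$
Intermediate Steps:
$J = -108$ ($J = - \frac{3}{2} + \frac{1}{2} \left(-213\right) = - \frac{3}{2} - \frac{213}{2} = -108$)
$W = 46$ ($W = 11 + 35 = 46$)
$u{\left(R,b \right)} = -48 + 12 R + 12 b$ ($u{\left(R,b \right)} = 2 \left(-4 + R + b\right) 6 = 2 \left(-24 + 6 R + 6 b\right) = -48 + 12 R + 12 b$)
$\frac{153}{J} + \frac{u{\left(12,-14 \right)}}{W} = \frac{153}{-108} + \frac{-48 + 12 \cdot 12 + 12 \left(-14\right)}{46} = 153 \left(- \frac{1}{108}\right) + \left(-48 + 144 - 168\right) \frac{1}{46} = - \frac{17}{12} - \frac{36}{23} = - \frac{823}{276}$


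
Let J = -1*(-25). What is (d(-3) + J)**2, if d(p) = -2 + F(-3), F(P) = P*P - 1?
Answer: 961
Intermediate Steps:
F(P) = -1 + P**2 (F(P) = P**2 - 1 = -1 + P**2)
d(p) = 6 (d(p) = -2 + (-1 + (-3)**2) = -2 + (-1 + 9) = -2 + 8 = 6)
J = 25
(d(-3) + J)**2 = (6 + 25)**2 = 31**2 = 961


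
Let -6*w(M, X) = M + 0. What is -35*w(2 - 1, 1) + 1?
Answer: 41/6 ≈ 6.8333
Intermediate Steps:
w(M, X) = -M/6 (w(M, X) = -(M + 0)/6 = -M/6)
-35*w(2 - 1, 1) + 1 = -(-35)*(2 - 1)/6 + 1 = -(-35)/6 + 1 = -35*(-⅙) + 1 = 35/6 + 1 = 41/6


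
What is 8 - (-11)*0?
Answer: 8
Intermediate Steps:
8 - (-11)*0 = 8 - 11*0 = 8 + 0 = 8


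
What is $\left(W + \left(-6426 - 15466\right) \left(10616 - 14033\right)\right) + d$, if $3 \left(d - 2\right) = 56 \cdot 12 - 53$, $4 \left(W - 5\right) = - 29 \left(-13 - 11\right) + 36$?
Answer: $\frac{224416081}{3} \approx 7.4805 \cdot 10^{7}$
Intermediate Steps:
$W = 188$ ($W = 5 + \frac{- 29 \left(-13 - 11\right) + 36}{4} = 5 + \frac{\left(-29\right) \left(-24\right) + 36}{4} = 5 + \frac{696 + 36}{4} = 5 + \frac{1}{4} \cdot 732 = 5 + 183 = 188$)
$d = \frac{625}{3}$ ($d = 2 + \frac{56 \cdot 12 - 53}{3} = 2 + \frac{672 - 53}{3} = 2 + \frac{1}{3} \cdot 619 = 2 + \frac{619}{3} = \frac{625}{3} \approx 208.33$)
$\left(W + \left(-6426 - 15466\right) \left(10616 - 14033\right)\right) + d = \left(188 + \left(-6426 - 15466\right) \left(10616 - 14033\right)\right) + \frac{625}{3} = \left(188 - -74804964\right) + \frac{625}{3} = \left(188 + 74804964\right) + \frac{625}{3} = 74805152 + \frac{625}{3} = \frac{224416081}{3}$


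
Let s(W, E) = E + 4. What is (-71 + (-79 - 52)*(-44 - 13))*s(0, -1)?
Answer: 22188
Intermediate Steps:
s(W, E) = 4 + E
(-71 + (-79 - 52)*(-44 - 13))*s(0, -1) = (-71 + (-79 - 52)*(-44 - 13))*(4 - 1) = (-71 - 131*(-57))*3 = (-71 + 7467)*3 = 7396*3 = 22188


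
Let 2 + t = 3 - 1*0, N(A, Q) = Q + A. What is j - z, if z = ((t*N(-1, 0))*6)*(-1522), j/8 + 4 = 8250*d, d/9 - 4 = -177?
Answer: -102771164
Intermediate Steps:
N(A, Q) = A + Q
t = 1 (t = -2 + (3 - 1*0) = -2 + (3 + 0) = -2 + 3 = 1)
d = -1557 (d = 36 + 9*(-177) = 36 - 1593 = -1557)
j = -102762032 (j = -32 + 8*(8250*(-1557)) = -32 + 8*(-12845250) = -32 - 102762000 = -102762032)
z = 9132 (z = ((1*(-1 + 0))*6)*(-1522) = ((1*(-1))*6)*(-1522) = -1*6*(-1522) = -6*(-1522) = 9132)
j - z = -102762032 - 1*9132 = -102762032 - 9132 = -102771164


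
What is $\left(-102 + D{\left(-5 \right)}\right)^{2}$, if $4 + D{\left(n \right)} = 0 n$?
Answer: $11236$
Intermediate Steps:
$D{\left(n \right)} = -4$ ($D{\left(n \right)} = -4 + 0 n = -4 + 0 = -4$)
$\left(-102 + D{\left(-5 \right)}\right)^{2} = \left(-102 - 4\right)^{2} = \left(-106\right)^{2} = 11236$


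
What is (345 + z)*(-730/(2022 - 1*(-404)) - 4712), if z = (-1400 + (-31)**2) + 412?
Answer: -1817694678/1213 ≈ -1.4985e+6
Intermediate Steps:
z = -27 (z = (-1400 + 961) + 412 = -439 + 412 = -27)
(345 + z)*(-730/(2022 - 1*(-404)) - 4712) = (345 - 27)*(-730/(2022 - 1*(-404)) - 4712) = 318*(-730/(2022 + 404) - 4712) = 318*(-730/2426 - 4712) = 318*(-730*1/2426 - 4712) = 318*(-365/1213 - 4712) = 318*(-5716021/1213) = -1817694678/1213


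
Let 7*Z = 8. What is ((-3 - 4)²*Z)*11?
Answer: 616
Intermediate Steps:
Z = 8/7 (Z = (⅐)*8 = 8/7 ≈ 1.1429)
((-3 - 4)²*Z)*11 = ((-3 - 4)²*(8/7))*11 = ((-7)²*(8/7))*11 = (49*(8/7))*11 = 56*11 = 616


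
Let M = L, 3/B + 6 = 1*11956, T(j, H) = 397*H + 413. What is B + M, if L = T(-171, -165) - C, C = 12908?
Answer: -932099997/11950 ≈ -78000.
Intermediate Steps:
T(j, H) = 413 + 397*H
B = 3/11950 (B = 3/(-6 + 1*11956) = 3/(-6 + 11956) = 3/11950 ≈ 0.00025105)
L = -78000 (L = (413 + 397*(-165)) - 1*12908 = (413 - 65505) - 12908 = -65092 - 12908 = -78000)
M = -78000
B + M = 3/11950 - 78000 = -932099997/11950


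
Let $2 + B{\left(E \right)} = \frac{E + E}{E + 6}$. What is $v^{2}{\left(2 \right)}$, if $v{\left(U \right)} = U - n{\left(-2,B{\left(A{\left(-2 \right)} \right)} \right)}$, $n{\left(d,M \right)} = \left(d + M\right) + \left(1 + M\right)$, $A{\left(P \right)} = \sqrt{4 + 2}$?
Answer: $\frac{1617}{25} - \frac{312 \sqrt{6}}{25} \approx 34.11$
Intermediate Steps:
$A{\left(P \right)} = \sqrt{6}$
$B{\left(E \right)} = -2 + \frac{2 E}{6 + E}$ ($B{\left(E \right)} = -2 + \frac{E + E}{E + 6} = -2 + \frac{2 E}{6 + E}$)
$n{\left(d,M \right)} = 1 + d + 2 M$ ($n{\left(d,M \right)} = \left(M + d\right) + \left(1 + M\right) = 1 + d + 2 M$)
$v{\left(U \right)} = 1 + U + \frac{24}{6 + \sqrt{6}}$ ($v{\left(U \right)} = U - \left(1 - 2 + 2 \left(- \frac{12}{6 + \sqrt{6}}\right)\right) = U - \left(1 - 2 - \frac{24}{6 + \sqrt{6}}\right) = U - \left(-1 - \frac{24}{6 + \sqrt{6}}\right) = U + \left(1 + \frac{24}{6 + \sqrt{6}}\right) = 1 + U + \frac{24}{6 + \sqrt{6}}$)
$v^{2}{\left(2 \right)} = \left(\frac{29}{5} + 2 - \frac{4 \sqrt{6}}{5}\right)^{2} = \left(\frac{39}{5} - \frac{4 \sqrt{6}}{5}\right)^{2}$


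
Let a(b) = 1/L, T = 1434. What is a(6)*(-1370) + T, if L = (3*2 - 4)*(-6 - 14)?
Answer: 5873/4 ≈ 1468.3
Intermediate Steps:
L = -40 (L = (6 - 4)*(-20) = 2*(-20) = -40)
a(b) = -1/40 (a(b) = 1/(-40) = -1/40)
a(6)*(-1370) + T = -1/40*(-1370) + 1434 = 137/4 + 1434 = 5873/4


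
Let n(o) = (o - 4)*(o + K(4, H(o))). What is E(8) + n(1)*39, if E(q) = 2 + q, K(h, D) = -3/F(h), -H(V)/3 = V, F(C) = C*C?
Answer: -1361/16 ≈ -85.063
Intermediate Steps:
F(C) = C²
H(V) = -3*V
K(h, D) = -3/h²
n(o) = (-4 + o)*(-3/16 + o) (n(o) = (o - 4)*(o - 3/4²) = (-4 + o)*(o - 3*1/16) = (-4 + o)*(o - 3/16) = (-4 + o)*(-3/16 + o))
E(8) + n(1)*39 = (2 + 8) + (¾ + 1² - 67/16*1)*39 = 10 + (¾ + 1 - 67/16)*39 = 10 - 39/16*39 = 10 - 1521/16 = -1361/16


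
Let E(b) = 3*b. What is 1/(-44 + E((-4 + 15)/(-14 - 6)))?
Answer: -20/913 ≈ -0.021906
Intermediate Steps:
1/(-44 + E((-4 + 15)/(-14 - 6))) = 1/(-44 + 3*((-4 + 15)/(-14 - 6))) = 1/(-44 + 3*(11/(-20))) = 1/(-44 + 3*(11*(-1/20))) = 1/(-44 + 3*(-11/20)) = 1/(-44 - 33/20) = 1/(-913/20) = -20/913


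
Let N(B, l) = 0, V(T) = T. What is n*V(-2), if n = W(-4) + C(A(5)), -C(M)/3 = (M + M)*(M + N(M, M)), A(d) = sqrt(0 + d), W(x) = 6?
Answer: 48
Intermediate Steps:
A(d) = sqrt(d)
C(M) = -6*M**2 (C(M) = -3*(M + M)*(M + 0) = -3*2*M*M = -6*M**2)
n = -24 (n = 6 - 6*(sqrt(5))**2 = 6 - 6*5 = 6 - 30 = -24)
n*V(-2) = -24*(-2) = 48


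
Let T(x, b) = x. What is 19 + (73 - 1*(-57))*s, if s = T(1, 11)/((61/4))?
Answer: 1679/61 ≈ 27.525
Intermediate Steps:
s = 4/61 (s = 1/(61/4) = 1*(4/61) = 4/61 ≈ 0.065574)
19 + (73 - 1*(-57))*s = 19 + (73 - 1*(-57))*(4/61) = 19 + (73 + 57)*(4/61) = 19 + 130*(4/61) = 19 + 520/61 = 1679/61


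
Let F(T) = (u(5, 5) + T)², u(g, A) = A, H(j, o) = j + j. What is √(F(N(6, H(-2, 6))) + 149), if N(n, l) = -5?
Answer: √149 ≈ 12.207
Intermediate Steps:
H(j, o) = 2*j
F(T) = (5 + T)²
√(F(N(6, H(-2, 6))) + 149) = √((5 - 5)² + 149) = √(0² + 149) = √(0 + 149) = √149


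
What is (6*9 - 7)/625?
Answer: 47/625 ≈ 0.075200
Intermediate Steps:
(6*9 - 7)/625 = (54 - 7)*(1/625) = 47*(1/625) = 47/625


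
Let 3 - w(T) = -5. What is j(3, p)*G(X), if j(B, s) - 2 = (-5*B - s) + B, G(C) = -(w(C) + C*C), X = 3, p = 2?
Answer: 204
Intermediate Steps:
w(T) = 8 (w(T) = 3 - 1*(-5) = 3 + 5 = 8)
G(C) = -8 - C² (G(C) = -(8 + C*C) = -(8 + C²) = -8 - C²)
j(B, s) = 2 - s - 4*B (j(B, s) = 2 + ((-5*B - s) + B) = 2 + ((-s - 5*B) + B) = 2 + (-s - 4*B) = 2 - s - 4*B)
j(3, p)*G(X) = (2 - 1*2 - 4*3)*(-8 - 1*3²) = (2 - 2 - 12)*(-8 - 1*9) = -12*(-8 - 9) = -12*(-17) = 204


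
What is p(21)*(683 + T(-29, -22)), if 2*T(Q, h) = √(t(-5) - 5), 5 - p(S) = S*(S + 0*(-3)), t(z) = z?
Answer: -297788 - 218*I*√10 ≈ -2.9779e+5 - 689.38*I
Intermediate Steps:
p(S) = 5 - S² (p(S) = 5 - S*(S + 0*(-3)) = 5 - S*(S + 0) = 5 - S*S = 5 - S²)
T(Q, h) = I*√10/2 (T(Q, h) = √(-5 - 5)/2 = √(-10)/2 = (I*√10)/2 = I*√10/2)
p(21)*(683 + T(-29, -22)) = (5 - 1*21²)*(683 + I*√10/2) = (5 - 1*441)*(683 + I*√10/2) = (5 - 441)*(683 + I*√10/2) = -436*(683 + I*√10/2) = -297788 - 218*I*√10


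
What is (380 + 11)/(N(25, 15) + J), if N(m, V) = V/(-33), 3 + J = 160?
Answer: 4301/1722 ≈ 2.4977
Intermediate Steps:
J = 157 (J = -3 + 160 = 157)
N(m, V) = -V/33 (N(m, V) = V*(-1/33) = -V/33)
(380 + 11)/(N(25, 15) + J) = (380 + 11)/(-1/33*15 + 157) = 391/(-5/11 + 157) = 391/(1722/11) = 391*(11/1722) = 4301/1722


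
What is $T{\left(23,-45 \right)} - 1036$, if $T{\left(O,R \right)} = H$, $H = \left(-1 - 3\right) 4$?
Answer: $-1052$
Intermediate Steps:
$H = -16$ ($H = \left(-4\right) 4 = -16$)
$T{\left(O,R \right)} = -16$
$T{\left(23,-45 \right)} - 1036 = -16 - 1036 = -1052$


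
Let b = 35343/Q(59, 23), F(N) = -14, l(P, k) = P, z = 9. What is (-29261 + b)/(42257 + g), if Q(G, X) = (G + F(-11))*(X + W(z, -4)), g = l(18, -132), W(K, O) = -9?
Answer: -15371/22250 ≈ -0.69083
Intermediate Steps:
g = 18
Q(G, X) = (-14 + G)*(-9 + X) (Q(G, X) = (G - 14)*(X - 9) = (-14 + G)*(-9 + X))
b = 561/10 (b = 35343/(126 - 14*23 - 9*59 + 59*23) = 35343/(126 - 322 - 531 + 1357) = 35343/630 = 35343*(1/630) = 561/10 ≈ 56.100)
(-29261 + b)/(42257 + g) = (-29261 + 561/10)/(42257 + 18) = -292049/10/42275 = -292049/10*1/42275 = -15371/22250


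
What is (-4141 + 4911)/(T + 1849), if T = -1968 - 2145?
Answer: -385/1132 ≈ -0.34011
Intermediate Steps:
T = -4113
(-4141 + 4911)/(T + 1849) = (-4141 + 4911)/(-4113 + 1849) = 770/(-2264) = 770*(-1/2264) = -385/1132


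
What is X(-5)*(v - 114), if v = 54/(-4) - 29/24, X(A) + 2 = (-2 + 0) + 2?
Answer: 3089/12 ≈ 257.42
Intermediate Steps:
X(A) = -2 (X(A) = -2 + ((-2 + 0) + 2) = -2 + (-2 + 2) = -2 + 0 = -2)
v = -353/24 (v = 54*(-¼) - 29*1/24 = -27/2 - 29/24 = -353/24 ≈ -14.708)
X(-5)*(v - 114) = -2*(-353/24 - 114) = -2*(-3089/24) = 3089/12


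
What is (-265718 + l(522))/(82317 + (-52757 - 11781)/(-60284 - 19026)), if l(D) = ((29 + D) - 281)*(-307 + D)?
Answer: -2058768635/816078226 ≈ -2.5228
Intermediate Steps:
l(D) = (-307 + D)*(-252 + D) (l(D) = (-252 + D)*(-307 + D) = (-307 + D)*(-252 + D))
(-265718 + l(522))/(82317 + (-52757 - 11781)/(-60284 - 19026)) = (-265718 + (77364 + 522**2 - 559*522))/(82317 + (-52757 - 11781)/(-60284 - 19026)) = (-265718 + (77364 + 272484 - 291798))/(82317 - 64538/(-79310)) = (-265718 + 58050)/(82317 - 64538*(-1/79310)) = -207668/(82317 + 32269/39655) = -207668/3264312904/39655 = -207668*39655/3264312904 = -2058768635/816078226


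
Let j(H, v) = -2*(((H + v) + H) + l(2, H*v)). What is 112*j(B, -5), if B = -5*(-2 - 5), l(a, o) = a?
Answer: -15008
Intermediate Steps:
B = 35 (B = -5*(-7) = 35)
j(H, v) = -4 - 4*H - 2*v (j(H, v) = -2*(((H + v) + H) + 2) = -2*((v + 2*H) + 2) = -2*(2 + v + 2*H) = -4 - 4*H - 2*v)
112*j(B, -5) = 112*(-4 - 4*35 - 2*(-5)) = 112*(-4 - 140 + 10) = 112*(-134) = -15008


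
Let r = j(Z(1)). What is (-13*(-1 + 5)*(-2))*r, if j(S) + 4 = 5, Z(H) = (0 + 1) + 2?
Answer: 104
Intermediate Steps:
Z(H) = 3 (Z(H) = 1 + 2 = 3)
j(S) = 1 (j(S) = -4 + 5 = 1)
r = 1
(-13*(-1 + 5)*(-2))*r = -13*(-1 + 5)*(-2)*1 = -52*(-2)*1 = -13*(-8)*1 = 104*1 = 104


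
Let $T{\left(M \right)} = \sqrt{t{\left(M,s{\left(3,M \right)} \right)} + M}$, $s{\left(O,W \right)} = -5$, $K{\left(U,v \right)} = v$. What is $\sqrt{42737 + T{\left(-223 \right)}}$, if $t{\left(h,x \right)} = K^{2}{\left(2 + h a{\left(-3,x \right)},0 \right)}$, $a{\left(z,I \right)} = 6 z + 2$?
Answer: $\sqrt{42737 + i \sqrt{223}} \approx 206.73 + 0.0361 i$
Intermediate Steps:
$a{\left(z,I \right)} = 2 + 6 z$
$t{\left(h,x \right)} = 0$ ($t{\left(h,x \right)} = 0^{2} = 0$)
$T{\left(M \right)} = \sqrt{M}$ ($T{\left(M \right)} = \sqrt{0 + M} = \sqrt{M}$)
$\sqrt{42737 + T{\left(-223 \right)}} = \sqrt{42737 + \sqrt{-223}} = \sqrt{42737 + i \sqrt{223}}$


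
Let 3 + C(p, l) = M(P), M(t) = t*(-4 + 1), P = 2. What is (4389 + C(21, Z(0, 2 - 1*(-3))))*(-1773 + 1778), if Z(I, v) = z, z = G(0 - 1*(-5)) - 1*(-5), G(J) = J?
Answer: 21900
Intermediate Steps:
z = 10 (z = (0 - 1*(-5)) - 1*(-5) = (0 + 5) + 5 = 5 + 5 = 10)
Z(I, v) = 10
M(t) = -3*t (M(t) = t*(-3) = -3*t)
C(p, l) = -9 (C(p, l) = -3 - 3*2 = -3 - 6 = -9)
(4389 + C(21, Z(0, 2 - 1*(-3))))*(-1773 + 1778) = (4389 - 9)*(-1773 + 1778) = 4380*5 = 21900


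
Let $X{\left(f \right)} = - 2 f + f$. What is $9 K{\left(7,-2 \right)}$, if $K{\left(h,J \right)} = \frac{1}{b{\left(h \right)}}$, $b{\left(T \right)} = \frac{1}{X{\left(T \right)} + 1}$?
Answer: $-54$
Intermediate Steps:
$X{\left(f \right)} = - f$
$b{\left(T \right)} = \frac{1}{1 - T}$ ($b{\left(T \right)} = \frac{1}{- T + 1} = \frac{1}{1 - T}$)
$K{\left(h,J \right)} = 1 - h$ ($K{\left(h,J \right)} = \frac{1}{\left(-1\right) \frac{1}{-1 + h}} = 1 - h$)
$9 K{\left(7,-2 \right)} = 9 \left(1 - 7\right) = 9 \left(-6\right) = -54$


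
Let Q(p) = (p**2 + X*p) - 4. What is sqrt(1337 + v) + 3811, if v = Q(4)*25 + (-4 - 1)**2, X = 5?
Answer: 3811 + sqrt(2162) ≈ 3857.5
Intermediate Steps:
Q(p) = -4 + p**2 + 5*p (Q(p) = (p**2 + 5*p) - 4 = -4 + p**2 + 5*p)
v = 825 (v = (-4 + 4**2 + 5*4)*25 + (-4 - 1)**2 = (-4 + 16 + 20)*25 + (-5)**2 = 32*25 + 25 = 800 + 25 = 825)
sqrt(1337 + v) + 3811 = sqrt(1337 + 825) + 3811 = sqrt(2162) + 3811 = 3811 + sqrt(2162)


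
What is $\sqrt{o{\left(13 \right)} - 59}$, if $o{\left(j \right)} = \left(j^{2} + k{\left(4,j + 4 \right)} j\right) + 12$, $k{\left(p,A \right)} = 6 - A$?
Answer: $i \sqrt{21} \approx 4.5826 i$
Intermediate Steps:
$o{\left(j \right)} = 12 + j^{2} + j \left(2 - j\right)$ ($o{\left(j \right)} = \left(j^{2} + \left(6 - \left(j + 4\right)\right) j\right) + 12 = \left(j^{2} + \left(6 - \left(4 + j\right)\right) j\right) + 12 = \left(j^{2} + \left(2 - j\right) j\right) + 12 = \left(j^{2} + j \left(2 - j\right)\right) + 12 = 12 + j^{2} + j \left(2 - j\right)$)
$\sqrt{o{\left(13 \right)} - 59} = \sqrt{\left(12 + 2 \cdot 13\right) - 59} = \sqrt{\left(12 + 26\right) - 59} = \sqrt{38 - 59} = \sqrt{-21} = i \sqrt{21}$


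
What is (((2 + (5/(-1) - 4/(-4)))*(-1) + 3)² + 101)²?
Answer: 15876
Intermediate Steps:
(((2 + (5/(-1) - 4/(-4)))*(-1) + 3)² + 101)² = (((2 + (5*(-1) - 4*(-¼)))*(-1) + 3)² + 101)² = (((2 + (-5 + 1))*(-1) + 3)² + 101)² = (((2 - 4)*(-1) + 3)² + 101)² = ((-2*(-1) + 3)² + 101)² = ((2 + 3)² + 101)² = (5² + 101)² = (25 + 101)² = 126² = 15876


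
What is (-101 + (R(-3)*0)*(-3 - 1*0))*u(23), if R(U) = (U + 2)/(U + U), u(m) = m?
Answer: -2323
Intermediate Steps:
R(U) = (2 + U)/(2*U) (R(U) = (2 + U)/((2*U)) = (2 + U)*(1/(2*U)) = (2 + U)/(2*U))
(-101 + (R(-3)*0)*(-3 - 1*0))*u(23) = (-101 + (((½)*(2 - 3)/(-3))*0)*(-3 - 1*0))*23 = (-101 + (((½)*(-⅓)*(-1))*0)*(-3 + 0))*23 = (-101 + ((⅙)*0)*(-3))*23 = (-101 + 0*(-3))*23 = (-101 + 0)*23 = -101*23 = -2323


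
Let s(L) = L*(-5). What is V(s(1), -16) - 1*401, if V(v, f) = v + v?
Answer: -411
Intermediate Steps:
s(L) = -5*L
V(v, f) = 2*v
V(s(1), -16) - 1*401 = 2*(-5*1) - 1*401 = 2*(-5) - 401 = -10 - 401 = -411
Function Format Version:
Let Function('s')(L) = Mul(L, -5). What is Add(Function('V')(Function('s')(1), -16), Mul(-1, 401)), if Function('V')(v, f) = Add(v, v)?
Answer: -411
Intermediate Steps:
Function('s')(L) = Mul(-5, L)
Function('V')(v, f) = Mul(2, v)
Add(Function('V')(Function('s')(1), -16), Mul(-1, 401)) = Add(Mul(2, Mul(-5, 1)), Mul(-1, 401)) = Add(Mul(2, -5), -401) = Add(-10, -401) = -411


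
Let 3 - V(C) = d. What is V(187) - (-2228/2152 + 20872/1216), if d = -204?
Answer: 7804327/40888 ≈ 190.87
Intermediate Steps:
V(C) = 207 (V(C) = 3 - 1*(-204) = 3 + 204 = 207)
V(187) - (-2228/2152 + 20872/1216) = 207 - (-2228/2152 + 20872/1216) = 207 - (-2228*1/2152 + 20872*(1/1216)) = 207 - (-557/538 + 2609/152) = 207 - 1*659489/40888 = 207 - 659489/40888 = 7804327/40888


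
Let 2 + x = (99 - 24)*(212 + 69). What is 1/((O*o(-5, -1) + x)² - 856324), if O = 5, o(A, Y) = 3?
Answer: 1/443847420 ≈ 2.2530e-9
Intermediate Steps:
x = 21073 (x = -2 + (99 - 24)*(212 + 69) = -2 + 75*281 = -2 + 21075 = 21073)
1/((O*o(-5, -1) + x)² - 856324) = 1/((5*3 + 21073)² - 856324) = 1/((15 + 21073)² - 856324) = 1/(21088² - 856324) = 1/(444703744 - 856324) = 1/443847420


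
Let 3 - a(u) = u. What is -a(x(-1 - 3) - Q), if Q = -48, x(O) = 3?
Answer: 48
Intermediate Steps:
a(u) = 3 - u
-a(x(-1 - 3) - Q) = -(3 - (3 - 1*(-48))) = -(3 - (3 + 48)) = -(3 - 1*51) = -(3 - 51) = -1*(-48) = 48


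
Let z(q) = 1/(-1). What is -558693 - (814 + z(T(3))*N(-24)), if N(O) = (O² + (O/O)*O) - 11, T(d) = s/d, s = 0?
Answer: -558966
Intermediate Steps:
T(d) = 0 (T(d) = 0/d = 0)
z(q) = -1
N(O) = -11 + O + O² (N(O) = (O² + 1*O) - 11 = (O² + O) - 11 = (O + O²) - 11 = -11 + O + O²)
-558693 - (814 + z(T(3))*N(-24)) = -558693 - (814 - (-11 - 24 + (-24)²)) = -558693 - (814 - (-11 - 24 + 576)) = -558693 - (814 - 1*541) = -558693 - (814 - 541) = -558693 - 1*273 = -558693 - 273 = -558966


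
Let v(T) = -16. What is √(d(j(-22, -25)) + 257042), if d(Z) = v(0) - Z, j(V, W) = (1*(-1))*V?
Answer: 66*√59 ≈ 506.96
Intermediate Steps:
j(V, W) = -V
d(Z) = -16 - Z
√(d(j(-22, -25)) + 257042) = √((-16 - (-1)*(-22)) + 257042) = √((-16 - 1*22) + 257042) = √((-16 - 22) + 257042) = √(-38 + 257042) = √257004 = 66*√59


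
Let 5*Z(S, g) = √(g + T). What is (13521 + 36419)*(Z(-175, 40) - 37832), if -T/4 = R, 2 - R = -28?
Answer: -1889330080 + 39952*I*√5 ≈ -1.8893e+9 + 89335.0*I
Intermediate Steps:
R = 30 (R = 2 - 1*(-28) = 2 + 28 = 30)
T = -120 (T = -4*30 = -120)
Z(S, g) = √(-120 + g)/5 (Z(S, g) = √(g - 120)/5 = √(-120 + g)/5)
(13521 + 36419)*(Z(-175, 40) - 37832) = (13521 + 36419)*(√(-120 + 40)/5 - 37832) = 49940*(√(-80)/5 - 37832) = 49940*((4*I*√5)/5 - 37832) = 49940*(4*I*√5/5 - 37832) = 49940*(-37832 + 4*I*√5/5) = -1889330080 + 39952*I*√5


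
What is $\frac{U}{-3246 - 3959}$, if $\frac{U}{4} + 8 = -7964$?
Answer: $\frac{31888}{7205} \approx 4.4258$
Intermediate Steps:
$U = -31888$ ($U = -32 + 4 \left(-7964\right) = -32 - 31856 = -31888$)
$\frac{U}{-3246 - 3959} = - \frac{31888}{-3246 - 3959} = - \frac{31888}{-7205} = \left(-31888\right) \left(- \frac{1}{7205}\right) = \frac{31888}{7205}$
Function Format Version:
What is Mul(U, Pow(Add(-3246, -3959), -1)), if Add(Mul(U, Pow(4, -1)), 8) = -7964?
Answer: Rational(31888, 7205) ≈ 4.4258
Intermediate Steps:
U = -31888 (U = Add(-32, Mul(4, -7964)) = Add(-32, -31856) = -31888)
Mul(U, Pow(Add(-3246, -3959), -1)) = Mul(-31888, Pow(Add(-3246, -3959), -1)) = Mul(-31888, Pow(-7205, -1)) = Mul(-31888, Rational(-1, 7205)) = Rational(31888, 7205)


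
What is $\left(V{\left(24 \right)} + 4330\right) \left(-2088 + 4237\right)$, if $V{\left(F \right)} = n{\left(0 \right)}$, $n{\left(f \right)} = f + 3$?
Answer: $9311617$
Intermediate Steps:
$n{\left(f \right)} = 3 + f$
$V{\left(F \right)} = 3$ ($V{\left(F \right)} = 3 + 0 = 3$)
$\left(V{\left(24 \right)} + 4330\right) \left(-2088 + 4237\right) = \left(3 + 4330\right) \left(-2088 + 4237\right) = 4333 \cdot 2149 = 9311617$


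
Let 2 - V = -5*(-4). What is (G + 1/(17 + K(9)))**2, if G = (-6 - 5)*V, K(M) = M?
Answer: 26512201/676 ≈ 39219.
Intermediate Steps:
V = -18 (V = 2 - (-5)*(-4) = 2 - 1*20 = 2 - 20 = -18)
G = 198 (G = (-6 - 5)*(-18) = -11*(-18) = 198)
(G + 1/(17 + K(9)))**2 = (198 + 1/(17 + 9))**2 = (198 + 1/26)**2 = (5149/26)**2 = 26512201/676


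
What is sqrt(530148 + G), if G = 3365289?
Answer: sqrt(3895437) ≈ 1973.7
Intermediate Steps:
sqrt(530148 + G) = sqrt(530148 + 3365289) = sqrt(3895437)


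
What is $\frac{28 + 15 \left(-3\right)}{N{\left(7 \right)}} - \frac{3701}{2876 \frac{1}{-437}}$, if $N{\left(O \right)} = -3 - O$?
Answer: $\frac{8111131}{14380} \approx 564.06$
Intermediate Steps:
$\frac{28 + 15 \left(-3\right)}{N{\left(7 \right)}} - \frac{3701}{2876 \frac{1}{-437}} = \frac{28 + 15 \left(-3\right)}{-3 - 7} - \frac{3701}{2876 \frac{1}{-437}} = \frac{28 - 45}{-3 - 7} - \frac{3701}{2876 \left(- \frac{1}{437}\right)} = - \frac{17}{-10} - \frac{3701}{- \frac{2876}{437}} = \left(-17\right) \left(- \frac{1}{10}\right) - - \frac{1617337}{2876} = \frac{17}{10} + \frac{1617337}{2876} = \frac{8111131}{14380}$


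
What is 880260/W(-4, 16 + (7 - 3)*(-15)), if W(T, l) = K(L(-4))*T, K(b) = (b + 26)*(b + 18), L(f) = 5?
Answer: -220065/713 ≈ -308.65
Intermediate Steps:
K(b) = (18 + b)*(26 + b) (K(b) = (26 + b)*(18 + b) = (18 + b)*(26 + b))
W(T, l) = 713*T (W(T, l) = (468 + 5² + 44*5)*T = (468 + 25 + 220)*T = 713*T)
880260/W(-4, 16 + (7 - 3)*(-15)) = 880260/((713*(-4))) = 880260/(-2852) = 880260*(-1/2852) = -220065/713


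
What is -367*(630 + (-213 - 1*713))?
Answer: 108632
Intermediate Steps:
-367*(630 + (-213 - 1*713)) = -367*(630 + (-213 - 713)) = -367*(630 - 926) = -367*(-296) = 108632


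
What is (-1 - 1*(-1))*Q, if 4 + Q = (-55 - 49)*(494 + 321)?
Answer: 0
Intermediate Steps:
Q = -84764 (Q = -4 + (-55 - 49)*(494 + 321) = -4 - 104*815 = -4 - 84760 = -84764)
(-1 - 1*(-1))*Q = (-1 - 1*(-1))*(-84764) = (-1 + 1)*(-84764) = 0*(-84764) = 0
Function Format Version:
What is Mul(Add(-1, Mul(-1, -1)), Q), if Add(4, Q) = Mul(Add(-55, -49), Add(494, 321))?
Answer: 0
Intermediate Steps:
Q = -84764 (Q = Add(-4, Mul(Add(-55, -49), Add(494, 321))) = Add(-4, Mul(-104, 815)) = Add(-4, -84760) = -84764)
Mul(Add(-1, Mul(-1, -1)), Q) = Mul(Add(-1, Mul(-1, -1)), -84764) = Mul(Add(-1, 1), -84764) = Mul(0, -84764) = 0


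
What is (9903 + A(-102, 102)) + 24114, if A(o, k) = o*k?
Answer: 23613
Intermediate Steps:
A(o, k) = k*o
(9903 + A(-102, 102)) + 24114 = (9903 + 102*(-102)) + 24114 = (9903 - 10404) + 24114 = -501 + 24114 = 23613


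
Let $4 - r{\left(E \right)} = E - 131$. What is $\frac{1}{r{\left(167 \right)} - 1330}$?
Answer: $- \frac{1}{1362} \approx -0.00073421$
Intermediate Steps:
$r{\left(E \right)} = 135 - E$ ($r{\left(E \right)} = 4 - \left(E - 131\right) = 4 - \left(-131 + E\right) = 135 - E$)
$\frac{1}{r{\left(167 \right)} - 1330} = \frac{1}{\left(135 - 167\right) - 1330} = \frac{1}{-32 - 1330} = \frac{1}{-1362} = - \frac{1}{1362}$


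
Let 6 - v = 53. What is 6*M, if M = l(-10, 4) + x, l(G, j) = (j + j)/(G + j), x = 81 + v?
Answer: 196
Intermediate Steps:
v = -47 (v = 6 - 1*53 = 6 - 53 = -47)
x = 34 (x = 81 - 47 = 34)
l(G, j) = 2*j/(G + j) (l(G, j) = (2*j)/(G + j) = 2*j/(G + j))
M = 98/3 (M = 2*4/(-10 + 4) + 34 = 2*4/(-6) + 34 = 2*4*(-⅙) + 34 = -4/3 + 34 = 98/3 ≈ 32.667)
6*M = 6*(98/3) = 196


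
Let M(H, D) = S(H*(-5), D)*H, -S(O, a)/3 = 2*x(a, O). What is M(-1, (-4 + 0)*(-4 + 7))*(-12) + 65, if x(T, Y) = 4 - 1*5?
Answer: 137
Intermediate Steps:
x(T, Y) = -1 (x(T, Y) = 4 - 5 = -1)
S(O, a) = 6 (S(O, a) = -6*(-1) = -3*(-2) = 6)
M(H, D) = 6*H
M(-1, (-4 + 0)*(-4 + 7))*(-12) + 65 = (6*(-1))*(-12) + 65 = -6*(-12) + 65 = 72 + 65 = 137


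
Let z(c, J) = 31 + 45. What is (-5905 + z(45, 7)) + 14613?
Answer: 8784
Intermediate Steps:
z(c, J) = 76
(-5905 + z(45, 7)) + 14613 = (-5905 + 76) + 14613 = -5829 + 14613 = 8784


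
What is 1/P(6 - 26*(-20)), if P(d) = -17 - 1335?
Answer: -1/1352 ≈ -0.00073965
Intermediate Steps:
P(d) = -1352
1/P(6 - 26*(-20)) = 1/(-1352) = -1/1352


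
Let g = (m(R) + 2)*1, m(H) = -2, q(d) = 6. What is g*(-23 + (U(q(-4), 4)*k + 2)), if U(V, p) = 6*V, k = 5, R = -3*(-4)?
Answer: 0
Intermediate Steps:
R = 12
g = 0 (g = (-2 + 2)*1 = 0*1 = 0)
g*(-23 + (U(q(-4), 4)*k + 2)) = 0*(-23 + ((6*6)*5 + 2)) = 0*(-23 + (36*5 + 2)) = 0*(-23 + (180 + 2)) = 0*(-23 + 182) = 0*159 = 0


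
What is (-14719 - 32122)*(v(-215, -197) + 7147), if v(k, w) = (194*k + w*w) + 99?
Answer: -203524145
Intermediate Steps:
v(k, w) = 99 + w**2 + 194*k (v(k, w) = (194*k + w**2) + 99 = (w**2 + 194*k) + 99 = 99 + w**2 + 194*k)
(-14719 - 32122)*(v(-215, -197) + 7147) = (-14719 - 32122)*((99 + (-197)**2 + 194*(-215)) + 7147) = -46841*((99 + 38809 - 41710) + 7147) = -46841*(-2802 + 7147) = -46841*4345 = -203524145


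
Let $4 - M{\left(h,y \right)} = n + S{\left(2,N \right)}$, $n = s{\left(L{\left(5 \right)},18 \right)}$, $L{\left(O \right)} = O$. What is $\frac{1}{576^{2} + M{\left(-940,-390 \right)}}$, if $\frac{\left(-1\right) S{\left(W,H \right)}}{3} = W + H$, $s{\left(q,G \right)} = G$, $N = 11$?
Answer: $\frac{1}{331801} \approx 3.0139 \cdot 10^{-6}$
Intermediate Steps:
$n = 18$
$S{\left(W,H \right)} = - 3 H - 3 W$ ($S{\left(W,H \right)} = - 3 \left(W + H\right) = - 3 \left(H + W\right) = - 3 H - 3 W$)
$M{\left(h,y \right)} = 25$ ($M{\left(h,y \right)} = 4 - \left(18 - 39\right) = 4 - -21 = 4 + 21 = 25$)
$\frac{1}{576^{2} + M{\left(-940,-390 \right)}} = \frac{1}{576^{2} + 25} = \frac{1}{331776 + 25} = \frac{1}{331801}$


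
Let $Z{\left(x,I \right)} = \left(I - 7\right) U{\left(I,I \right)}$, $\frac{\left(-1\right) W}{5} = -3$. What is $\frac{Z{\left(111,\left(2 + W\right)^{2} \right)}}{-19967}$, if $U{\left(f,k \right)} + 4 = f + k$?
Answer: $- \frac{3948}{487} \approx -8.1068$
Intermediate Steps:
$W = 15$ ($W = \left(-5\right) \left(-3\right) = 15$)
$U{\left(f,k \right)} = -4 + f + k$ ($U{\left(f,k \right)} = -4 + \left(f + k\right) = -4 + f + k$)
$Z{\left(x,I \right)} = \left(-7 + I\right) \left(-4 + 2 I\right)$ ($Z{\left(x,I \right)} = \left(I - 7\right) \left(-4 + I + I\right) = \left(-7 + I\right) \left(-4 + 2 I\right)$)
$\frac{Z{\left(111,\left(2 + W\right)^{2} \right)}}{-19967} = \frac{2 \left(-7 + \left(2 + 15\right)^{2}\right) \left(-2 + \left(2 + 15\right)^{2}\right)}{-19967} = 2 \left(-7 + 17^{2}\right) \left(-2 + 17^{2}\right) \left(- \frac{1}{19967}\right) = 2 \left(-7 + 289\right) \left(-2 + 289\right) \left(- \frac{1}{19967}\right) = 2 \cdot 282 \cdot 287 \left(- \frac{1}{19967}\right) = 161868 \left(- \frac{1}{19967}\right) = - \frac{3948}{487}$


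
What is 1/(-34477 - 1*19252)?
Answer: -1/53729 ≈ -1.8612e-5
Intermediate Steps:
1/(-34477 - 1*19252) = 1/(-34477 - 19252) = 1/(-53729) = -1/53729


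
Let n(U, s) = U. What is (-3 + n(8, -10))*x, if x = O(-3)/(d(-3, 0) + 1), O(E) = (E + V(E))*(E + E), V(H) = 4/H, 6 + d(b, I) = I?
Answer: -26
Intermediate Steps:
d(b, I) = -6 + I
O(E) = 2*E*(E + 4/E) (O(E) = (E + 4/E)*(E + E) = (E + 4/E)*(2*E) = 2*E*(E + 4/E))
x = -26/5 (x = (8 + 2*(-3)²)/((-6 + 0) + 1) = (8 + 2*9)/(-6 + 1) = (8 + 18)/(-5) = -⅕*26 = -26/5 ≈ -5.2000)
(-3 + n(8, -10))*x = (-3 + 8)*(-26/5) = 5*(-26/5) = -26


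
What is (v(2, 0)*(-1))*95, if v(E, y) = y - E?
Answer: 190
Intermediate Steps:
(v(2, 0)*(-1))*95 = ((0 - 1*2)*(-1))*95 = ((0 - 2)*(-1))*95 = -2*(-1)*95 = 2*95 = 190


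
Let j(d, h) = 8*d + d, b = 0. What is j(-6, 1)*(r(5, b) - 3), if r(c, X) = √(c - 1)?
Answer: 54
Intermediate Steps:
j(d, h) = 9*d
r(c, X) = √(-1 + c)
j(-6, 1)*(r(5, b) - 3) = (9*(-6))*(√(-1 + 5) - 3) = -54*(√4 - 3) = -54*(2 - 3) = -54*(-1) = 54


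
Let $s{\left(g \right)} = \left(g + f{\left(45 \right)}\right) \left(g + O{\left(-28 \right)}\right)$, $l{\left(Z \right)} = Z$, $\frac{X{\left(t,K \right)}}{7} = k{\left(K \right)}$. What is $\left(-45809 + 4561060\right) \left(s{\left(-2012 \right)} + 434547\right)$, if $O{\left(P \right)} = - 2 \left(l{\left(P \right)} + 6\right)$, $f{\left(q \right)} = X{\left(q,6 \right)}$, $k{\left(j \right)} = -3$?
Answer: $20027355173241$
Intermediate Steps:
$X{\left(t,K \right)} = -21$ ($X{\left(t,K \right)} = 7 \left(-3\right) = -21$)
$f{\left(q \right)} = -21$
$O{\left(P \right)} = -12 - 2 P$ ($O{\left(P \right)} = - 2 \left(P + 6\right) = - 2 \left(6 + P\right) = -12 - 2 P$)
$s{\left(g \right)} = \left(-21 + g\right) \left(44 + g\right)$ ($s{\left(g \right)} = \left(g - 21\right) \left(g - -44\right) = \left(-21 + g\right) \left(g + \left(-12 + 56\right)\right) = \left(-21 + g\right) \left(g + 44\right) = \left(-21 + g\right) \left(44 + g\right)$)
$\left(-45809 + 4561060\right) \left(s{\left(-2012 \right)} + 434547\right) = \left(-45809 + 4561060\right) \left(\left(-924 + \left(-2012\right)^{2} + 23 \left(-2012\right)\right) + 434547\right) = 4515251 \left(\left(-924 + 4048144 - 46276\right) + 434547\right) = 4515251 \left(4000944 + 434547\right) = 4515251 \cdot 4435491 = 20027355173241$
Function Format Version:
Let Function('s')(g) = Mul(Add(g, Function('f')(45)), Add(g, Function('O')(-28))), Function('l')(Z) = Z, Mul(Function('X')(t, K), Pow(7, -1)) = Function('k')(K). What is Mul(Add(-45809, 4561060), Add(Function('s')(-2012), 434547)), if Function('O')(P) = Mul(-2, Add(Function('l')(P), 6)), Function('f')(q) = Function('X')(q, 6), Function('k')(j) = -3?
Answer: 20027355173241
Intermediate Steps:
Function('X')(t, K) = -21 (Function('X')(t, K) = Mul(7, -3) = -21)
Function('f')(q) = -21
Function('O')(P) = Add(-12, Mul(-2, P)) (Function('O')(P) = Mul(-2, Add(P, 6)) = Mul(-2, Add(6, P)) = Add(-12, Mul(-2, P)))
Function('s')(g) = Mul(Add(-21, g), Add(44, g)) (Function('s')(g) = Mul(Add(g, -21), Add(g, Add(-12, Mul(-2, -28)))) = Mul(Add(-21, g), Add(g, Add(-12, 56))) = Mul(Add(-21, g), Add(g, 44)) = Mul(Add(-21, g), Add(44, g)))
Mul(Add(-45809, 4561060), Add(Function('s')(-2012), 434547)) = Mul(Add(-45809, 4561060), Add(Add(-924, Pow(-2012, 2), Mul(23, -2012)), 434547)) = Mul(4515251, Add(Add(-924, 4048144, -46276), 434547)) = Mul(4515251, Add(4000944, 434547)) = Mul(4515251, 4435491) = 20027355173241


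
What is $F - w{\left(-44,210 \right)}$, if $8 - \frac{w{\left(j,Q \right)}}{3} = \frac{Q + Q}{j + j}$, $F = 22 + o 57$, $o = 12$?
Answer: $\frac{14689}{22} \approx 667.68$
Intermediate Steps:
$F = 706$ ($F = 22 + 12 \cdot 57 = 22 + 684 = 706$)
$w{\left(j,Q \right)} = 24 - \frac{3 Q}{j}$ ($w{\left(j,Q \right)} = 24 - 3 \frac{Q + Q}{j + j} = 24 - 3 \frac{2 Q}{2 j} = 24 - 3 \cdot 2 Q \frac{1}{2 j} = 24 - 3 \frac{Q}{j} = 24 - \frac{3 Q}{j}$)
$F - w{\left(-44,210 \right)} = 706 - \left(24 - \frac{630}{-44}\right) = 706 - \left(24 - 630 \left(- \frac{1}{44}\right)\right) = 706 - \left(24 + \frac{315}{22}\right) = 706 - \frac{843}{22} = \frac{14689}{22}$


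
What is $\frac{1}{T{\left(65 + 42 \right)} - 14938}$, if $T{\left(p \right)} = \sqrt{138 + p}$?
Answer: $- \frac{2134}{31877657} - \frac{\sqrt{5}}{31877657} \approx -6.7014 \cdot 10^{-5}$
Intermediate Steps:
$\frac{1}{T{\left(65 + 42 \right)} - 14938} = \frac{1}{\sqrt{138 + \left(65 + 42\right)} - 14938} = \frac{1}{\sqrt{138 + 107} - 14938} = \frac{1}{\sqrt{245} - 14938} = \frac{1}{7 \sqrt{5} - 14938} = \frac{1}{-14938 + 7 \sqrt{5}}$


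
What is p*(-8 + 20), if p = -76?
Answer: -912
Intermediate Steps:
p*(-8 + 20) = -76*(-8 + 20) = -76*12 = -912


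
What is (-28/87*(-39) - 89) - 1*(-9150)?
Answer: 263133/29 ≈ 9073.5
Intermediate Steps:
(-28/87*(-39) - 89) - 1*(-9150) = (-28*1/87*(-39) - 89) + 9150 = (-28/87*(-39) - 89) + 9150 = (364/29 - 89) + 9150 = -2217/29 + 9150 = 263133/29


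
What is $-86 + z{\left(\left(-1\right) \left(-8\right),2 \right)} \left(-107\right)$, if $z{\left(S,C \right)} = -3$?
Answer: $235$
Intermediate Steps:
$-86 + z{\left(\left(-1\right) \left(-8\right),2 \right)} \left(-107\right) = -86 - -321 = -86 + 321 = 235$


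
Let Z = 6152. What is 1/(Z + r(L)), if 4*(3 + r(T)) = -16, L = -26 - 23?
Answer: 1/6145 ≈ 0.00016273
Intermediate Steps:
L = -49
r(T) = -7 (r(T) = -3 + (¼)*(-16) = -3 - 4 = -7)
1/(Z + r(L)) = 1/(6152 - 7) = 1/6145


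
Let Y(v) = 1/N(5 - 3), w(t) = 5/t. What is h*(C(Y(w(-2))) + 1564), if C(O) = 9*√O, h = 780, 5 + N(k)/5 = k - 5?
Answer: 1219920 + 351*I*√10 ≈ 1.2199e+6 + 1110.0*I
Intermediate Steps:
N(k) = -50 + 5*k (N(k) = -25 + 5*(k - 5) = -25 + 5*(-5 + k) = -25 + (-25 + 5*k) = -50 + 5*k)
Y(v) = -1/40 (Y(v) = 1/(-50 + 5*(5 - 3)) = 1/(-50 + 5*2) = 1/(-50 + 10) = 1/(-40) = -1/40)
h*(C(Y(w(-2))) + 1564) = 780*(9*√(-1/40) + 1564) = 780*(9*(I*√10/20) + 1564) = 780*(9*I*√10/20 + 1564) = 780*(1564 + 9*I*√10/20) = 1219920 + 351*I*√10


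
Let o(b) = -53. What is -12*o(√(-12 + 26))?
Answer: 636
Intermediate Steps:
-12*o(√(-12 + 26)) = -12*(-53) = 636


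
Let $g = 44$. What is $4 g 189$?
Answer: $33264$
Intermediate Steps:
$4 g 189 = 4 \cdot 44 \cdot 189 = 176 \cdot 189 = 33264$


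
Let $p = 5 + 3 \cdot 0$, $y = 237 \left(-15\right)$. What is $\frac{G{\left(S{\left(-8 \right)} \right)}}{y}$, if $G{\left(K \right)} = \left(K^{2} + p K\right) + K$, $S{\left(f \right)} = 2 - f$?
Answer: $- \frac{32}{711} \approx -0.045007$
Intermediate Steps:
$y = -3555$
$p = 5$ ($p = 5 + 0 = 5$)
$G{\left(K \right)} = K^{2} + 6 K$ ($G{\left(K \right)} = \left(K^{2} + 5 K\right) + K = K^{2} + 6 K$)
$\frac{G{\left(S{\left(-8 \right)} \right)}}{y} = \frac{\left(2 - -8\right) \left(6 + \left(2 - -8\right)\right)}{-3555} = \left(2 + 8\right) \left(6 + \left(2 + 8\right)\right) \left(- \frac{1}{3555}\right) = 10 \left(6 + 10\right) \left(- \frac{1}{3555}\right) = 10 \cdot 16 \left(- \frac{1}{3555}\right) = 160 \left(- \frac{1}{3555}\right) = - \frac{32}{711}$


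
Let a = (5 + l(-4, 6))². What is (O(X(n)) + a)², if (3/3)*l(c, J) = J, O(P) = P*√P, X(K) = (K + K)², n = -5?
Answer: 1256641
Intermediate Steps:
X(K) = 4*K² (X(K) = (2*K)² = 4*K²)
O(P) = P^(3/2)
l(c, J) = J
a = 121 (a = (5 + 6)² = 11² = 121)
(O(X(n)) + a)² = ((4*(-5)²)^(3/2) + 121)² = ((4*25)^(3/2) + 121)² = (100^(3/2) + 121)² = (1000 + 121)² = 1121² = 1256641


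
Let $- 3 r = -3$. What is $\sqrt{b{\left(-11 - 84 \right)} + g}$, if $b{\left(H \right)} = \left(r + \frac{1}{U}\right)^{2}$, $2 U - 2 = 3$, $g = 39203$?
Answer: $\frac{2 \sqrt{245031}}{5} \approx 198.0$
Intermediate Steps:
$U = \frac{5}{2}$ ($U = 1 + \frac{1}{2} \cdot 3 = 1 + \frac{3}{2} = \frac{5}{2} \approx 2.5$)
$r = 1$ ($r = \left(- \frac{1}{3}\right) \left(-3\right) = 1$)
$b{\left(H \right)} = \frac{49}{25}$ ($b{\left(H \right)} = \left(1 + \frac{1}{\frac{5}{2}}\right)^{2} = \left(1 + \frac{2}{5}\right)^{2} = \left(\frac{7}{5}\right)^{2} = \frac{49}{25}$)
$\sqrt{b{\left(-11 - 84 \right)} + g} = \sqrt{\frac{49}{25} + 39203} = \sqrt{\frac{980124}{25}} = \frac{2 \sqrt{245031}}{5}$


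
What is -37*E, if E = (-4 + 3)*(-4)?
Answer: -148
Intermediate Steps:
E = 4 (E = -1*(-4) = 4)
-37*E = -37*4 = -148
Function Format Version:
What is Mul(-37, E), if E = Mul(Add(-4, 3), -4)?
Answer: -148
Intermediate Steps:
E = 4 (E = Mul(-1, -4) = 4)
Mul(-37, E) = Mul(-37, 4) = -148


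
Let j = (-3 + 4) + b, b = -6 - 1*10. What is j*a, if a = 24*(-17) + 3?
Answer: 6075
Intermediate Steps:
b = -16 (b = -6 - 10 = -16)
j = -15 (j = (-3 + 4) - 16 = 1 - 16 = -15)
a = -405 (a = -408 + 3 = -405)
j*a = -15*(-405) = 6075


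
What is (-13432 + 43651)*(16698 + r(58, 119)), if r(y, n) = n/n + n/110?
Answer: 55512574971/110 ≈ 5.0466e+8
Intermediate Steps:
r(y, n) = 1 + n/110 (r(y, n) = 1 + n*(1/110) = 1 + n/110)
(-13432 + 43651)*(16698 + r(58, 119)) = (-13432 + 43651)*(16698 + (1 + (1/110)*119)) = 30219*(16698 + (1 + 119/110)) = 30219*(16698 + 229/110) = 30219*(1837009/110) = 55512574971/110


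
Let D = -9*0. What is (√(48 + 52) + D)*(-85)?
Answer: -850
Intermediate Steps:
D = 0
(√(48 + 52) + D)*(-85) = (√(48 + 52) + 0)*(-85) = (√100 + 0)*(-85) = (10 + 0)*(-85) = 10*(-85) = -850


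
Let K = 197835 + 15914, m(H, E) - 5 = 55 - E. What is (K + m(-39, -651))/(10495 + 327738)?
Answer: 214460/338233 ≈ 0.63406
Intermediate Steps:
m(H, E) = 60 - E (m(H, E) = 5 + (55 - E) = 60 - E)
K = 213749
(K + m(-39, -651))/(10495 + 327738) = (213749 + (60 - 1*(-651)))/(10495 + 327738) = (213749 + (60 + 651))/338233 = (213749 + 711)*(1/338233) = 214460*(1/338233) = 214460/338233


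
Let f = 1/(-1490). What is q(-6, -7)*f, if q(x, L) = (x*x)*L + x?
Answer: 129/745 ≈ 0.17315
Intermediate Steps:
q(x, L) = x + L*x² (q(x, L) = x²*L + x = L*x² + x = x + L*x²)
f = -1/1490 ≈ -0.00067114
q(-6, -7)*f = -6*(1 - 7*(-6))*(-1/1490) = -6*(1 + 42)*(-1/1490) = -6*43*(-1/1490) = -258*(-1/1490) = 129/745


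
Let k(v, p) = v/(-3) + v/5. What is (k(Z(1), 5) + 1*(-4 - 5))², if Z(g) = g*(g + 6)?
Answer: 22201/225 ≈ 98.671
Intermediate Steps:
Z(g) = g*(6 + g)
k(v, p) = -2*v/15 (k(v, p) = v*(-⅓) + v*(⅕) = -v/3 + v/5 = -2*v/15)
(k(Z(1), 5) + 1*(-4 - 5))² = (-2*(6 + 1)/15 + 1*(-4 - 5))² = (-2*7/15 + 1*(-9))² = (-2/15*7 - 9)² = (-14/15 - 9)² = (-149/15)² = 22201/225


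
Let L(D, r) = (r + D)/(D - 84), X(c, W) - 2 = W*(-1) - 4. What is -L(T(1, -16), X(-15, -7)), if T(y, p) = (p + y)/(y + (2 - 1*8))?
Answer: 8/81 ≈ 0.098765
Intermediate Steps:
T(y, p) = (p + y)/(-6 + y) (T(y, p) = (p + y)/(y + (2 - 8)) = (p + y)/(y - 6) = (p + y)/(-6 + y))
X(c, W) = -2 - W (X(c, W) = 2 + (W*(-1) - 4) = 2 + (-W - 4) = 2 + (-4 - W) = -2 - W)
L(D, r) = (D + r)/(-84 + D)
-L(T(1, -16), X(-15, -7)) = -((-16 + 1)/(-6 + 1) + (-2 - 1*(-7)))/(-84 + (-16 + 1)/(-6 + 1)) = -(-15/(-5) + (-2 + 7))/(-84 - 15/(-5)) = -(-⅕*(-15) + 5)/(-84 - ⅕*(-15)) = -(3 + 5)/(-84 + 3) = -8/(-81) = -(-1)*8/81 = -1*(-8/81) = 8/81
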